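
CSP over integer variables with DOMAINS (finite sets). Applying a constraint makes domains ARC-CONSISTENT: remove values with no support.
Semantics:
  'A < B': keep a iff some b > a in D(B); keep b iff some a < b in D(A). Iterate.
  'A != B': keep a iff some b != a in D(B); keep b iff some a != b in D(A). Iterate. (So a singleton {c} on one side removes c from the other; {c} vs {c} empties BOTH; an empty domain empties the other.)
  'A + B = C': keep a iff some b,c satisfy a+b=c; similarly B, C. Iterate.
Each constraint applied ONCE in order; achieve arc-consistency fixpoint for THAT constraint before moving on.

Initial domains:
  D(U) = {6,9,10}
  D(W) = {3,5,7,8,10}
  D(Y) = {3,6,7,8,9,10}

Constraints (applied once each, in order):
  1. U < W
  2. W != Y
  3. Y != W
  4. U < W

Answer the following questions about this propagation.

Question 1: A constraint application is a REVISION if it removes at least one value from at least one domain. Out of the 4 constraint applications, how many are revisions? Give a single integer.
Constraint 1 (U < W) on D(U)={6,9,10} D(W)={3,5,7,8,10}: U {6,9,10}->{6,9}; W {3,5,7,8,10}->{7,8,10} => REVISION
Constraint 2 (W != Y) on D(W)={7,8,10} D(Y)={3,6,7,8,9,10}: no change => not a revision
Constraint 3 (Y != W) on D(Y)={3,6,7,8,9,10} D(W)={7,8,10}: no change => not a revision
Constraint 4 (U < W) on D(U)={6,9} D(W)={7,8,10}: no change => not a revision
Total revisions = 1

Answer: 1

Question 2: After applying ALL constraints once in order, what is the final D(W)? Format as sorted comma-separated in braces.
Constraint 1 (U < W) on D(U)={6,9,10} D(W)={3,5,7,8,10}: U {6,9,10}->{6,9}; W {3,5,7,8,10}->{7,8,10}
Constraint 2 (W != Y) on D(W)={7,8,10} D(Y)={3,6,7,8,9,10}: no change
Constraint 3 (Y != W) on D(Y)={3,6,7,8,9,10} D(W)={7,8,10}: no change
Constraint 4 (U < W) on D(U)={6,9} D(W)={7,8,10}: no change
So after all 4 constraints: D(W) = {7,8,10}

Answer: {7,8,10}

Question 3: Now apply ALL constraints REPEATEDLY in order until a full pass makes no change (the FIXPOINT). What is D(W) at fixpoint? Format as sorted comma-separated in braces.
pass 0 (initial): D(W)={3,5,7,8,10}
pass 1: U {6,9,10}->{6,9}; W {3,5,7,8,10}->{7,8,10}
pass 2: no change
Fixpoint after 2 passes: D(W) = {7,8,10}

Answer: {7,8,10}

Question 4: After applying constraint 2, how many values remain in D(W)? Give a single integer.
Answer: 3

Derivation:
Constraint 1 (U < W) on D(U)={6,9,10} D(W)={3,5,7,8,10}: U {6,9,10}->{6,9}; W {3,5,7,8,10}->{7,8,10}
Constraint 2 (W != Y) on D(W)={7,8,10} D(Y)={3,6,7,8,9,10}: no change
So after constraint 2: D(W)={7,8,10}, size = 3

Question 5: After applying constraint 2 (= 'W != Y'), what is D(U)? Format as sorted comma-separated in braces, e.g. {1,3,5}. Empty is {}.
Constraint 1 (U < W) on D(U)={6,9,10} D(W)={3,5,7,8,10}: U {6,9,10}->{6,9}; W {3,5,7,8,10}->{7,8,10}
Constraint 2 (W != Y) on D(W)={7,8,10} D(Y)={3,6,7,8,9,10}: no change
So after constraint 2: D(U) = {6,9}

Answer: {6,9}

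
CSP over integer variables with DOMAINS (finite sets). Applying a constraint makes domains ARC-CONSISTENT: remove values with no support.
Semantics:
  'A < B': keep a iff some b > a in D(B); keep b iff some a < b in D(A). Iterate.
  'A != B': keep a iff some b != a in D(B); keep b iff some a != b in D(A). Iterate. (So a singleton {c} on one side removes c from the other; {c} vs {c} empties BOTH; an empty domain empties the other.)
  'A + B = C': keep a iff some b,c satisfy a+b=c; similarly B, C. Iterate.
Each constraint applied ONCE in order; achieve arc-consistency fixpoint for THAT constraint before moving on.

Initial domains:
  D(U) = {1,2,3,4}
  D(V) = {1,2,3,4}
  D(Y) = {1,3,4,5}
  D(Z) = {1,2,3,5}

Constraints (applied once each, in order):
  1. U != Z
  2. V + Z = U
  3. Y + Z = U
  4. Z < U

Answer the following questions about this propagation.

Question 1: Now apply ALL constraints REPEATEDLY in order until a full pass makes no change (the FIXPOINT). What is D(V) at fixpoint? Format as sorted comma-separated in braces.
Answer: {1,2,3}

Derivation:
pass 0 (initial): D(V)={1,2,3,4}
pass 1: U {1,2,3,4}->{2,3,4}; V {1,2,3,4}->{1,2,3}; Y {1,3,4,5}->{1,3}; Z {1,2,3,5}->{1,2,3}
pass 2: no change
Fixpoint after 2 passes: D(V) = {1,2,3}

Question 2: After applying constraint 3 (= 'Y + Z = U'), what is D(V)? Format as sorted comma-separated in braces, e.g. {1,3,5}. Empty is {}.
Answer: {1,2,3}

Derivation:
Constraint 1 (U != Z) on D(U)={1,2,3,4} D(Z)={1,2,3,5}: no change
Constraint 2 (V + Z = U) on D(V)={1,2,3,4} D(Z)={1,2,3,5} D(U)={1,2,3,4}: V {1,2,3,4}->{1,2,3}; Z {1,2,3,5}->{1,2,3}; U {1,2,3,4}->{2,3,4}
Constraint 3 (Y + Z = U) on D(Y)={1,3,4,5} D(Z)={1,2,3} D(U)={2,3,4}: Y {1,3,4,5}->{1,3}
So after constraint 3: D(V) = {1,2,3}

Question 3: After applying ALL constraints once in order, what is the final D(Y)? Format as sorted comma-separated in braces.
Constraint 1 (U != Z) on D(U)={1,2,3,4} D(Z)={1,2,3,5}: no change
Constraint 2 (V + Z = U) on D(V)={1,2,3,4} D(Z)={1,2,3,5} D(U)={1,2,3,4}: V {1,2,3,4}->{1,2,3}; Z {1,2,3,5}->{1,2,3}; U {1,2,3,4}->{2,3,4}
Constraint 3 (Y + Z = U) on D(Y)={1,3,4,5} D(Z)={1,2,3} D(U)={2,3,4}: Y {1,3,4,5}->{1,3}
Constraint 4 (Z < U) on D(Z)={1,2,3} D(U)={2,3,4}: no change
So after all 4 constraints: D(Y) = {1,3}

Answer: {1,3}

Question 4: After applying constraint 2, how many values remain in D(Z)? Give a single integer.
Constraint 1 (U != Z) on D(U)={1,2,3,4} D(Z)={1,2,3,5}: no change
Constraint 2 (V + Z = U) on D(V)={1,2,3,4} D(Z)={1,2,3,5} D(U)={1,2,3,4}: V {1,2,3,4}->{1,2,3}; Z {1,2,3,5}->{1,2,3}; U {1,2,3,4}->{2,3,4}
So after constraint 2: D(Z)={1,2,3}, size = 3

Answer: 3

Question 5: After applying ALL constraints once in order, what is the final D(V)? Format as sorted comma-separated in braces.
Constraint 1 (U != Z) on D(U)={1,2,3,4} D(Z)={1,2,3,5}: no change
Constraint 2 (V + Z = U) on D(V)={1,2,3,4} D(Z)={1,2,3,5} D(U)={1,2,3,4}: V {1,2,3,4}->{1,2,3}; Z {1,2,3,5}->{1,2,3}; U {1,2,3,4}->{2,3,4}
Constraint 3 (Y + Z = U) on D(Y)={1,3,4,5} D(Z)={1,2,3} D(U)={2,3,4}: Y {1,3,4,5}->{1,3}
Constraint 4 (Z < U) on D(Z)={1,2,3} D(U)={2,3,4}: no change
So after all 4 constraints: D(V) = {1,2,3}

Answer: {1,2,3}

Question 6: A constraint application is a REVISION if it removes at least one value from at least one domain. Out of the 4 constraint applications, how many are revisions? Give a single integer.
Constraint 1 (U != Z) on D(U)={1,2,3,4} D(Z)={1,2,3,5}: no change => not a revision
Constraint 2 (V + Z = U) on D(V)={1,2,3,4} D(Z)={1,2,3,5} D(U)={1,2,3,4}: V {1,2,3,4}->{1,2,3}; Z {1,2,3,5}->{1,2,3}; U {1,2,3,4}->{2,3,4} => REVISION
Constraint 3 (Y + Z = U) on D(Y)={1,3,4,5} D(Z)={1,2,3} D(U)={2,3,4}: Y {1,3,4,5}->{1,3} => REVISION
Constraint 4 (Z < U) on D(Z)={1,2,3} D(U)={2,3,4}: no change => not a revision
Total revisions = 2

Answer: 2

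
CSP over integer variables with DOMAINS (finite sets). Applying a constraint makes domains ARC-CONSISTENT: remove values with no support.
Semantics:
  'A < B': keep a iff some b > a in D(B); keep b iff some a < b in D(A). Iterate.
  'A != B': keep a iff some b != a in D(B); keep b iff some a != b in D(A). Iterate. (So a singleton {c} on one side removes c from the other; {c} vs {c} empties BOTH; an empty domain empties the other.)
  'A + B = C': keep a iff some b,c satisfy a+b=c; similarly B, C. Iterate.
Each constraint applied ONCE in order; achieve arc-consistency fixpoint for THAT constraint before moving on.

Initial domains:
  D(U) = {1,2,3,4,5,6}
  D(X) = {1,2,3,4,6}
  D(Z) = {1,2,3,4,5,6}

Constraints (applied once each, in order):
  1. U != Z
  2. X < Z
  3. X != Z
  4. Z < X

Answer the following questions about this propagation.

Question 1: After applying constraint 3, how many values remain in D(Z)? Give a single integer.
Constraint 1 (U != Z) on D(U)={1,2,3,4,5,6} D(Z)={1,2,3,4,5,6}: no change
Constraint 2 (X < Z) on D(X)={1,2,3,4,6} D(Z)={1,2,3,4,5,6}: X {1,2,3,4,6}->{1,2,3,4}; Z {1,2,3,4,5,6}->{2,3,4,5,6}
Constraint 3 (X != Z) on D(X)={1,2,3,4} D(Z)={2,3,4,5,6}: no change
So after constraint 3: D(Z)={2,3,4,5,6}, size = 5

Answer: 5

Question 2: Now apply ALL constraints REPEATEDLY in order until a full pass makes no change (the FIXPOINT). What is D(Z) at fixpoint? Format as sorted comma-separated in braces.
Answer: {}

Derivation:
pass 0 (initial): D(Z)={1,2,3,4,5,6}
pass 1: X {1,2,3,4,6}->{3,4}; Z {1,2,3,4,5,6}->{2,3}
pass 2: X {3,4}->{}; Z {2,3}->{}
pass 3: U {1,2,3,4,5,6}->{}
pass 4: no change
Fixpoint after 4 passes: D(Z) = {}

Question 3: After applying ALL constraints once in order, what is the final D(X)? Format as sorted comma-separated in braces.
Constraint 1 (U != Z) on D(U)={1,2,3,4,5,6} D(Z)={1,2,3,4,5,6}: no change
Constraint 2 (X < Z) on D(X)={1,2,3,4,6} D(Z)={1,2,3,4,5,6}: X {1,2,3,4,6}->{1,2,3,4}; Z {1,2,3,4,5,6}->{2,3,4,5,6}
Constraint 3 (X != Z) on D(X)={1,2,3,4} D(Z)={2,3,4,5,6}: no change
Constraint 4 (Z < X) on D(Z)={2,3,4,5,6} D(X)={1,2,3,4}: Z {2,3,4,5,6}->{2,3}; X {1,2,3,4}->{3,4}
So after all 4 constraints: D(X) = {3,4}

Answer: {3,4}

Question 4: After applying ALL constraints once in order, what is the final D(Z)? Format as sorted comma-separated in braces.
Answer: {2,3}

Derivation:
Constraint 1 (U != Z) on D(U)={1,2,3,4,5,6} D(Z)={1,2,3,4,5,6}: no change
Constraint 2 (X < Z) on D(X)={1,2,3,4,6} D(Z)={1,2,3,4,5,6}: X {1,2,3,4,6}->{1,2,3,4}; Z {1,2,3,4,5,6}->{2,3,4,5,6}
Constraint 3 (X != Z) on D(X)={1,2,3,4} D(Z)={2,3,4,5,6}: no change
Constraint 4 (Z < X) on D(Z)={2,3,4,5,6} D(X)={1,2,3,4}: Z {2,3,4,5,6}->{2,3}; X {1,2,3,4}->{3,4}
So after all 4 constraints: D(Z) = {2,3}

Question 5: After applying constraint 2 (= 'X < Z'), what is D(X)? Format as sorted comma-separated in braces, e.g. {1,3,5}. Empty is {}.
Answer: {1,2,3,4}

Derivation:
Constraint 1 (U != Z) on D(U)={1,2,3,4,5,6} D(Z)={1,2,3,4,5,6}: no change
Constraint 2 (X < Z) on D(X)={1,2,3,4,6} D(Z)={1,2,3,4,5,6}: X {1,2,3,4,6}->{1,2,3,4}; Z {1,2,3,4,5,6}->{2,3,4,5,6}
So after constraint 2: D(X) = {1,2,3,4}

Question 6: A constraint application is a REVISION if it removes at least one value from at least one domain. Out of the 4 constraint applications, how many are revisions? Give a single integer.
Answer: 2

Derivation:
Constraint 1 (U != Z) on D(U)={1,2,3,4,5,6} D(Z)={1,2,3,4,5,6}: no change => not a revision
Constraint 2 (X < Z) on D(X)={1,2,3,4,6} D(Z)={1,2,3,4,5,6}: X {1,2,3,4,6}->{1,2,3,4}; Z {1,2,3,4,5,6}->{2,3,4,5,6} => REVISION
Constraint 3 (X != Z) on D(X)={1,2,3,4} D(Z)={2,3,4,5,6}: no change => not a revision
Constraint 4 (Z < X) on D(Z)={2,3,4,5,6} D(X)={1,2,3,4}: Z {2,3,4,5,6}->{2,3}; X {1,2,3,4}->{3,4} => REVISION
Total revisions = 2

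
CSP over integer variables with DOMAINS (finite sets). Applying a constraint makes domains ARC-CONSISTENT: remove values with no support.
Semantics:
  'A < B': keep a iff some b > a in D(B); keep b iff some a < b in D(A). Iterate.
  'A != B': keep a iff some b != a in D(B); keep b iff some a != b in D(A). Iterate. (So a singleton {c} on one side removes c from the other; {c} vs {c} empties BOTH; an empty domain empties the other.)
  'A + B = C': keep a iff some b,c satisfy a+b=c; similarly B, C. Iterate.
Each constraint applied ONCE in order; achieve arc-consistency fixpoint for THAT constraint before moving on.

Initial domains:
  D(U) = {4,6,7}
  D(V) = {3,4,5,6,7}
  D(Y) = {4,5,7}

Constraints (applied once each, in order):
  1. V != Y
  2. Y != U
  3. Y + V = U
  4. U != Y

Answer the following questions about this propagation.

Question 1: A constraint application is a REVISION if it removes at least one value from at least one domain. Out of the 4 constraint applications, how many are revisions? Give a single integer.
Constraint 1 (V != Y) on D(V)={3,4,5,6,7} D(Y)={4,5,7}: no change => not a revision
Constraint 2 (Y != U) on D(Y)={4,5,7} D(U)={4,6,7}: no change => not a revision
Constraint 3 (Y + V = U) on D(Y)={4,5,7} D(V)={3,4,5,6,7} D(U)={4,6,7}: Y {4,5,7}->{4}; V {3,4,5,6,7}->{3}; U {4,6,7}->{7} => REVISION
Constraint 4 (U != Y) on D(U)={7} D(Y)={4}: no change => not a revision
Total revisions = 1

Answer: 1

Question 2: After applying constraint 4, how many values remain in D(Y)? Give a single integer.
Answer: 1

Derivation:
Constraint 1 (V != Y) on D(V)={3,4,5,6,7} D(Y)={4,5,7}: no change
Constraint 2 (Y != U) on D(Y)={4,5,7} D(U)={4,6,7}: no change
Constraint 3 (Y + V = U) on D(Y)={4,5,7} D(V)={3,4,5,6,7} D(U)={4,6,7}: Y {4,5,7}->{4}; V {3,4,5,6,7}->{3}; U {4,6,7}->{7}
Constraint 4 (U != Y) on D(U)={7} D(Y)={4}: no change
So after constraint 4: D(Y)={4}, size = 1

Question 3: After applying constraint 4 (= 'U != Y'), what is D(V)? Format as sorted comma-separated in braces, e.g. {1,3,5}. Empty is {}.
Answer: {3}

Derivation:
Constraint 1 (V != Y) on D(V)={3,4,5,6,7} D(Y)={4,5,7}: no change
Constraint 2 (Y != U) on D(Y)={4,5,7} D(U)={4,6,7}: no change
Constraint 3 (Y + V = U) on D(Y)={4,5,7} D(V)={3,4,5,6,7} D(U)={4,6,7}: Y {4,5,7}->{4}; V {3,4,5,6,7}->{3}; U {4,6,7}->{7}
Constraint 4 (U != Y) on D(U)={7} D(Y)={4}: no change
So after constraint 4: D(V) = {3}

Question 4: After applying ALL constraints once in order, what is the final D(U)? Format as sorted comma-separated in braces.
Constraint 1 (V != Y) on D(V)={3,4,5,6,7} D(Y)={4,5,7}: no change
Constraint 2 (Y != U) on D(Y)={4,5,7} D(U)={4,6,7}: no change
Constraint 3 (Y + V = U) on D(Y)={4,5,7} D(V)={3,4,5,6,7} D(U)={4,6,7}: Y {4,5,7}->{4}; V {3,4,5,6,7}->{3}; U {4,6,7}->{7}
Constraint 4 (U != Y) on D(U)={7} D(Y)={4}: no change
So after all 4 constraints: D(U) = {7}

Answer: {7}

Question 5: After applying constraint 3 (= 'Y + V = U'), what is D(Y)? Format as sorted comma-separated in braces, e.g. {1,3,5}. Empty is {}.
Constraint 1 (V != Y) on D(V)={3,4,5,6,7} D(Y)={4,5,7}: no change
Constraint 2 (Y != U) on D(Y)={4,5,7} D(U)={4,6,7}: no change
Constraint 3 (Y + V = U) on D(Y)={4,5,7} D(V)={3,4,5,6,7} D(U)={4,6,7}: Y {4,5,7}->{4}; V {3,4,5,6,7}->{3}; U {4,6,7}->{7}
So after constraint 3: D(Y) = {4}

Answer: {4}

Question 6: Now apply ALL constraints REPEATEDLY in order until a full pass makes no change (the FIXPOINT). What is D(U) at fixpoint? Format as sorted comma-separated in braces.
pass 0 (initial): D(U)={4,6,7}
pass 1: U {4,6,7}->{7}; V {3,4,5,6,7}->{3}; Y {4,5,7}->{4}
pass 2: no change
Fixpoint after 2 passes: D(U) = {7}

Answer: {7}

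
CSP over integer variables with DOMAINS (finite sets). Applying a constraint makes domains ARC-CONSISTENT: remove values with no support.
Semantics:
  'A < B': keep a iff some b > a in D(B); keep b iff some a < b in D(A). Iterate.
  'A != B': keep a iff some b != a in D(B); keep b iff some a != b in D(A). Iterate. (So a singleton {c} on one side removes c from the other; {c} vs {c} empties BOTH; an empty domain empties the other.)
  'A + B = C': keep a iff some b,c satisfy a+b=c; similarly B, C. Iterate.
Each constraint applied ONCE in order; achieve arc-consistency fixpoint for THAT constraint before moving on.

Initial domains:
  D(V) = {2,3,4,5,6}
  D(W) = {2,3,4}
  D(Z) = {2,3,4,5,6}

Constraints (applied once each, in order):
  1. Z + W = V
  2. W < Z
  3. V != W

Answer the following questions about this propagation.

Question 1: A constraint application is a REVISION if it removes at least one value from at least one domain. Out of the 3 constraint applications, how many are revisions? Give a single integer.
Constraint 1 (Z + W = V) on D(Z)={2,3,4,5,6} D(W)={2,3,4} D(V)={2,3,4,5,6}: Z {2,3,4,5,6}->{2,3,4}; V {2,3,4,5,6}->{4,5,6} => REVISION
Constraint 2 (W < Z) on D(W)={2,3,4} D(Z)={2,3,4}: W {2,3,4}->{2,3}; Z {2,3,4}->{3,4} => REVISION
Constraint 3 (V != W) on D(V)={4,5,6} D(W)={2,3}: no change => not a revision
Total revisions = 2

Answer: 2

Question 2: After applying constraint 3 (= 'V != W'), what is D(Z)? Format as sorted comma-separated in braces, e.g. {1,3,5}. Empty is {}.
Constraint 1 (Z + W = V) on D(Z)={2,3,4,5,6} D(W)={2,3,4} D(V)={2,3,4,5,6}: Z {2,3,4,5,6}->{2,3,4}; V {2,3,4,5,6}->{4,5,6}
Constraint 2 (W < Z) on D(W)={2,3,4} D(Z)={2,3,4}: W {2,3,4}->{2,3}; Z {2,3,4}->{3,4}
Constraint 3 (V != W) on D(V)={4,5,6} D(W)={2,3}: no change
So after constraint 3: D(Z) = {3,4}

Answer: {3,4}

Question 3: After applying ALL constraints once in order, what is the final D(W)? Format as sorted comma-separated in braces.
Constraint 1 (Z + W = V) on D(Z)={2,3,4,5,6} D(W)={2,3,4} D(V)={2,3,4,5,6}: Z {2,3,4,5,6}->{2,3,4}; V {2,3,4,5,6}->{4,5,6}
Constraint 2 (W < Z) on D(W)={2,3,4} D(Z)={2,3,4}: W {2,3,4}->{2,3}; Z {2,3,4}->{3,4}
Constraint 3 (V != W) on D(V)={4,5,6} D(W)={2,3}: no change
So after all 3 constraints: D(W) = {2,3}

Answer: {2,3}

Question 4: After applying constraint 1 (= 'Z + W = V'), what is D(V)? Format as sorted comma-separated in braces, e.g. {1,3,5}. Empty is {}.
Constraint 1 (Z + W = V) on D(Z)={2,3,4,5,6} D(W)={2,3,4} D(V)={2,3,4,5,6}: Z {2,3,4,5,6}->{2,3,4}; V {2,3,4,5,6}->{4,5,6}
So after constraint 1: D(V) = {4,5,6}

Answer: {4,5,6}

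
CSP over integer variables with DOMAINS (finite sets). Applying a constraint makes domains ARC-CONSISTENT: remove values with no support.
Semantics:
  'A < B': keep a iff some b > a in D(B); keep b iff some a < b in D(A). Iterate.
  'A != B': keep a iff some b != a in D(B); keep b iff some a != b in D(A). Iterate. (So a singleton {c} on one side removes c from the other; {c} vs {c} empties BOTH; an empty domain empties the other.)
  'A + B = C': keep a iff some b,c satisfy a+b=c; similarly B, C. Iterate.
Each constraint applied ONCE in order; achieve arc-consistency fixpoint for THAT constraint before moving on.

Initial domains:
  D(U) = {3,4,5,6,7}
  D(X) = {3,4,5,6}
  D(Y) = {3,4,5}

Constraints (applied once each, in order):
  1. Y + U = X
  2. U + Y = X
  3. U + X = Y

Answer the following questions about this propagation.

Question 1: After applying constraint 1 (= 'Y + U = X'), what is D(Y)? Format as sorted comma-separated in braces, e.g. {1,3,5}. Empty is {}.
Constraint 1 (Y + U = X) on D(Y)={3,4,5} D(U)={3,4,5,6,7} D(X)={3,4,5,6}: Y {3,4,5}->{3}; U {3,4,5,6,7}->{3}; X {3,4,5,6}->{6}
So after constraint 1: D(Y) = {3}

Answer: {3}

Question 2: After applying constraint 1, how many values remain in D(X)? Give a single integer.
Answer: 1

Derivation:
Constraint 1 (Y + U = X) on D(Y)={3,4,5} D(U)={3,4,5,6,7} D(X)={3,4,5,6}: Y {3,4,5}->{3}; U {3,4,5,6,7}->{3}; X {3,4,5,6}->{6}
So after constraint 1: D(X)={6}, size = 1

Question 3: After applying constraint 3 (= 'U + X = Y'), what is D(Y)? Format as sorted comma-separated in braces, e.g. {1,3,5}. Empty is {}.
Constraint 1 (Y + U = X) on D(Y)={3,4,5} D(U)={3,4,5,6,7} D(X)={3,4,5,6}: Y {3,4,5}->{3}; U {3,4,5,6,7}->{3}; X {3,4,5,6}->{6}
Constraint 2 (U + Y = X) on D(U)={3} D(Y)={3} D(X)={6}: no change
Constraint 3 (U + X = Y) on D(U)={3} D(X)={6} D(Y)={3}: U {3}->{}; X {6}->{}; Y {3}->{}
So after constraint 3: D(Y) = {}

Answer: {}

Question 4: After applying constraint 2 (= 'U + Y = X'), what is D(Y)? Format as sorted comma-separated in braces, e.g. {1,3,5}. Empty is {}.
Constraint 1 (Y + U = X) on D(Y)={3,4,5} D(U)={3,4,5,6,7} D(X)={3,4,5,6}: Y {3,4,5}->{3}; U {3,4,5,6,7}->{3}; X {3,4,5,6}->{6}
Constraint 2 (U + Y = X) on D(U)={3} D(Y)={3} D(X)={6}: no change
So after constraint 2: D(Y) = {3}

Answer: {3}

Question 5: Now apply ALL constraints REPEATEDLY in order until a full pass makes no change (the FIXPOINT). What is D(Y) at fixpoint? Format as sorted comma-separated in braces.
Answer: {}

Derivation:
pass 0 (initial): D(Y)={3,4,5}
pass 1: U {3,4,5,6,7}->{}; X {3,4,5,6}->{}; Y {3,4,5}->{}
pass 2: no change
Fixpoint after 2 passes: D(Y) = {}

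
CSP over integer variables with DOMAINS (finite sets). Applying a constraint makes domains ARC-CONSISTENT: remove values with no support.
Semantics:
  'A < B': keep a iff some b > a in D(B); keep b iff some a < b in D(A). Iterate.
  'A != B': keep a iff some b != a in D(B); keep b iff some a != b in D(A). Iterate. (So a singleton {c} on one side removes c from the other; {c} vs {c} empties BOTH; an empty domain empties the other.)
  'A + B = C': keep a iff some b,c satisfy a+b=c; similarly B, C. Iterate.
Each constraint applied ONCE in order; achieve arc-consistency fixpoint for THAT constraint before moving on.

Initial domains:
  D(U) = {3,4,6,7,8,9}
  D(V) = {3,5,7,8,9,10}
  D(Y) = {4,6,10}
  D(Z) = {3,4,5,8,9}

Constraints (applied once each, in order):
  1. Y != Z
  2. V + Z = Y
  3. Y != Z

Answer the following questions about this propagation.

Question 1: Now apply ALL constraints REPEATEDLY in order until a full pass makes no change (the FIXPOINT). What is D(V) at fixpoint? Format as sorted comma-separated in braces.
Answer: {3,5,7}

Derivation:
pass 0 (initial): D(V)={3,5,7,8,9,10}
pass 1: V {3,5,7,8,9,10}->{3,5,7}; Y {4,6,10}->{6,10}; Z {3,4,5,8,9}->{3,5}
pass 2: no change
Fixpoint after 2 passes: D(V) = {3,5,7}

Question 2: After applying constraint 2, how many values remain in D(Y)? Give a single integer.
Answer: 2

Derivation:
Constraint 1 (Y != Z) on D(Y)={4,6,10} D(Z)={3,4,5,8,9}: no change
Constraint 2 (V + Z = Y) on D(V)={3,5,7,8,9,10} D(Z)={3,4,5,8,9} D(Y)={4,6,10}: V {3,5,7,8,9,10}->{3,5,7}; Z {3,4,5,8,9}->{3,5}; Y {4,6,10}->{6,10}
So after constraint 2: D(Y)={6,10}, size = 2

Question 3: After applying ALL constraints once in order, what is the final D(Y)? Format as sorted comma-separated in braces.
Answer: {6,10}

Derivation:
Constraint 1 (Y != Z) on D(Y)={4,6,10} D(Z)={3,4,5,8,9}: no change
Constraint 2 (V + Z = Y) on D(V)={3,5,7,8,9,10} D(Z)={3,4,5,8,9} D(Y)={4,6,10}: V {3,5,7,8,9,10}->{3,5,7}; Z {3,4,5,8,9}->{3,5}; Y {4,6,10}->{6,10}
Constraint 3 (Y != Z) on D(Y)={6,10} D(Z)={3,5}: no change
So after all 3 constraints: D(Y) = {6,10}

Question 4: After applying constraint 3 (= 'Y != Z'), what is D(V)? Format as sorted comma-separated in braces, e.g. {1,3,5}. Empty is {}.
Answer: {3,5,7}

Derivation:
Constraint 1 (Y != Z) on D(Y)={4,6,10} D(Z)={3,4,5,8,9}: no change
Constraint 2 (V + Z = Y) on D(V)={3,5,7,8,9,10} D(Z)={3,4,5,8,9} D(Y)={4,6,10}: V {3,5,7,8,9,10}->{3,5,7}; Z {3,4,5,8,9}->{3,5}; Y {4,6,10}->{6,10}
Constraint 3 (Y != Z) on D(Y)={6,10} D(Z)={3,5}: no change
So after constraint 3: D(V) = {3,5,7}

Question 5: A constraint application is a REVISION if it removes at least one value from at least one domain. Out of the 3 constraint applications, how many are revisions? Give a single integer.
Constraint 1 (Y != Z) on D(Y)={4,6,10} D(Z)={3,4,5,8,9}: no change => not a revision
Constraint 2 (V + Z = Y) on D(V)={3,5,7,8,9,10} D(Z)={3,4,5,8,9} D(Y)={4,6,10}: V {3,5,7,8,9,10}->{3,5,7}; Z {3,4,5,8,9}->{3,5}; Y {4,6,10}->{6,10} => REVISION
Constraint 3 (Y != Z) on D(Y)={6,10} D(Z)={3,5}: no change => not a revision
Total revisions = 1

Answer: 1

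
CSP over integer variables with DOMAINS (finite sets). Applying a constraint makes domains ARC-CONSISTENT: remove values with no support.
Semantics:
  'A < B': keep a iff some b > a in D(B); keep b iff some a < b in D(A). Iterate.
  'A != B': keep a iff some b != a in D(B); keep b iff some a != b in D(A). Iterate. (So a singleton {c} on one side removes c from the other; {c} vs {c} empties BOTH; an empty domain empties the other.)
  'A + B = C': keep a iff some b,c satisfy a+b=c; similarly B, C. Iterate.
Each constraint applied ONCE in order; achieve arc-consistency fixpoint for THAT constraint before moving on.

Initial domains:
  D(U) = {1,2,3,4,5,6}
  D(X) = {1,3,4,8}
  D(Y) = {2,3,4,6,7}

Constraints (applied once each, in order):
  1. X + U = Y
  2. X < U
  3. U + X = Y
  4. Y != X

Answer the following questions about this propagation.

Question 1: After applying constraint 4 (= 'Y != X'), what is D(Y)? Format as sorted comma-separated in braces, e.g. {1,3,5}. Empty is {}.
Answer: {3,4,6,7}

Derivation:
Constraint 1 (X + U = Y) on D(X)={1,3,4,8} D(U)={1,2,3,4,5,6} D(Y)={2,3,4,6,7}: X {1,3,4,8}->{1,3,4}
Constraint 2 (X < U) on D(X)={1,3,4} D(U)={1,2,3,4,5,6}: U {1,2,3,4,5,6}->{2,3,4,5,6}
Constraint 3 (U + X = Y) on D(U)={2,3,4,5,6} D(X)={1,3,4} D(Y)={2,3,4,6,7}: Y {2,3,4,6,7}->{3,4,6,7}
Constraint 4 (Y != X) on D(Y)={3,4,6,7} D(X)={1,3,4}: no change
So after constraint 4: D(Y) = {3,4,6,7}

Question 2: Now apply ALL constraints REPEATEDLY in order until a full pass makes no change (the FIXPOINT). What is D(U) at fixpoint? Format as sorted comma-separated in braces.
pass 0 (initial): D(U)={1,2,3,4,5,6}
pass 1: U {1,2,3,4,5,6}->{2,3,4,5,6}; X {1,3,4,8}->{1,3,4}; Y {2,3,4,6,7}->{3,4,6,7}
pass 2: no change
Fixpoint after 2 passes: D(U) = {2,3,4,5,6}

Answer: {2,3,4,5,6}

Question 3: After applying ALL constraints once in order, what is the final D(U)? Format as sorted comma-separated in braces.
Constraint 1 (X + U = Y) on D(X)={1,3,4,8} D(U)={1,2,3,4,5,6} D(Y)={2,3,4,6,7}: X {1,3,4,8}->{1,3,4}
Constraint 2 (X < U) on D(X)={1,3,4} D(U)={1,2,3,4,5,6}: U {1,2,3,4,5,6}->{2,3,4,5,6}
Constraint 3 (U + X = Y) on D(U)={2,3,4,5,6} D(X)={1,3,4} D(Y)={2,3,4,6,7}: Y {2,3,4,6,7}->{3,4,6,7}
Constraint 4 (Y != X) on D(Y)={3,4,6,7} D(X)={1,3,4}: no change
So after all 4 constraints: D(U) = {2,3,4,5,6}

Answer: {2,3,4,5,6}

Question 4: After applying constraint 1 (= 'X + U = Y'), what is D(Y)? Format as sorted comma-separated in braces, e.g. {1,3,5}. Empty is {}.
Answer: {2,3,4,6,7}

Derivation:
Constraint 1 (X + U = Y) on D(X)={1,3,4,8} D(U)={1,2,3,4,5,6} D(Y)={2,3,4,6,7}: X {1,3,4,8}->{1,3,4}
So after constraint 1: D(Y) = {2,3,4,6,7}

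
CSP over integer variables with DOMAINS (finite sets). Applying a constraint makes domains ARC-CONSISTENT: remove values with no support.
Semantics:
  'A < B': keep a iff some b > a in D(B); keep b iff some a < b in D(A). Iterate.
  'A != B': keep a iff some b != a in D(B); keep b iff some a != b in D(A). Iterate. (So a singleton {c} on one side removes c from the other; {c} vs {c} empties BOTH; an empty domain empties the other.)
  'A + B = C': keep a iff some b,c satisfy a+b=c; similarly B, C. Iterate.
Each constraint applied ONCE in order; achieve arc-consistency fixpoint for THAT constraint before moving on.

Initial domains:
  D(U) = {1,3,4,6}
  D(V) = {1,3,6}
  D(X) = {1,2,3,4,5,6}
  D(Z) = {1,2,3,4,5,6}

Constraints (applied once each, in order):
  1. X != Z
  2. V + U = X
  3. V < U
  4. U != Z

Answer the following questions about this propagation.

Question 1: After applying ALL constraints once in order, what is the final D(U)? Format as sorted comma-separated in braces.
Answer: {3,4}

Derivation:
Constraint 1 (X != Z) on D(X)={1,2,3,4,5,6} D(Z)={1,2,3,4,5,6}: no change
Constraint 2 (V + U = X) on D(V)={1,3,6} D(U)={1,3,4,6} D(X)={1,2,3,4,5,6}: V {1,3,6}->{1,3}; U {1,3,4,6}->{1,3,4}; X {1,2,3,4,5,6}->{2,4,5,6}
Constraint 3 (V < U) on D(V)={1,3} D(U)={1,3,4}: U {1,3,4}->{3,4}
Constraint 4 (U != Z) on D(U)={3,4} D(Z)={1,2,3,4,5,6}: no change
So after all 4 constraints: D(U) = {3,4}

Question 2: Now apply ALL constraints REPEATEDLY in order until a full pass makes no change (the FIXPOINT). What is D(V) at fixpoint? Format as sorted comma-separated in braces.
Answer: {1,3}

Derivation:
pass 0 (initial): D(V)={1,3,6}
pass 1: U {1,3,4,6}->{3,4}; V {1,3,6}->{1,3}; X {1,2,3,4,5,6}->{2,4,5,6}
pass 2: X {2,4,5,6}->{4,5,6}
pass 3: no change
Fixpoint after 3 passes: D(V) = {1,3}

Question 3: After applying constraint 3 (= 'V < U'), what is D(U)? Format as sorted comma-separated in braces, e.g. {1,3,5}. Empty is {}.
Answer: {3,4}

Derivation:
Constraint 1 (X != Z) on D(X)={1,2,3,4,5,6} D(Z)={1,2,3,4,5,6}: no change
Constraint 2 (V + U = X) on D(V)={1,3,6} D(U)={1,3,4,6} D(X)={1,2,3,4,5,6}: V {1,3,6}->{1,3}; U {1,3,4,6}->{1,3,4}; X {1,2,3,4,5,6}->{2,4,5,6}
Constraint 3 (V < U) on D(V)={1,3} D(U)={1,3,4}: U {1,3,4}->{3,4}
So after constraint 3: D(U) = {3,4}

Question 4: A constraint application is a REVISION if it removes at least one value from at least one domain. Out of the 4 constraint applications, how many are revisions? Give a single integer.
Answer: 2

Derivation:
Constraint 1 (X != Z) on D(X)={1,2,3,4,5,6} D(Z)={1,2,3,4,5,6}: no change => not a revision
Constraint 2 (V + U = X) on D(V)={1,3,6} D(U)={1,3,4,6} D(X)={1,2,3,4,5,6}: V {1,3,6}->{1,3}; U {1,3,4,6}->{1,3,4}; X {1,2,3,4,5,6}->{2,4,5,6} => REVISION
Constraint 3 (V < U) on D(V)={1,3} D(U)={1,3,4}: U {1,3,4}->{3,4} => REVISION
Constraint 4 (U != Z) on D(U)={3,4} D(Z)={1,2,3,4,5,6}: no change => not a revision
Total revisions = 2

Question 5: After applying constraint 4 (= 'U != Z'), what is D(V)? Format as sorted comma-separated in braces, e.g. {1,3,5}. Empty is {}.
Answer: {1,3}

Derivation:
Constraint 1 (X != Z) on D(X)={1,2,3,4,5,6} D(Z)={1,2,3,4,5,6}: no change
Constraint 2 (V + U = X) on D(V)={1,3,6} D(U)={1,3,4,6} D(X)={1,2,3,4,5,6}: V {1,3,6}->{1,3}; U {1,3,4,6}->{1,3,4}; X {1,2,3,4,5,6}->{2,4,5,6}
Constraint 3 (V < U) on D(V)={1,3} D(U)={1,3,4}: U {1,3,4}->{3,4}
Constraint 4 (U != Z) on D(U)={3,4} D(Z)={1,2,3,4,5,6}: no change
So after constraint 4: D(V) = {1,3}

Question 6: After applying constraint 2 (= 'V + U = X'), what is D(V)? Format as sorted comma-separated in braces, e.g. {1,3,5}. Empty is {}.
Constraint 1 (X != Z) on D(X)={1,2,3,4,5,6} D(Z)={1,2,3,4,5,6}: no change
Constraint 2 (V + U = X) on D(V)={1,3,6} D(U)={1,3,4,6} D(X)={1,2,3,4,5,6}: V {1,3,6}->{1,3}; U {1,3,4,6}->{1,3,4}; X {1,2,3,4,5,6}->{2,4,5,6}
So after constraint 2: D(V) = {1,3}

Answer: {1,3}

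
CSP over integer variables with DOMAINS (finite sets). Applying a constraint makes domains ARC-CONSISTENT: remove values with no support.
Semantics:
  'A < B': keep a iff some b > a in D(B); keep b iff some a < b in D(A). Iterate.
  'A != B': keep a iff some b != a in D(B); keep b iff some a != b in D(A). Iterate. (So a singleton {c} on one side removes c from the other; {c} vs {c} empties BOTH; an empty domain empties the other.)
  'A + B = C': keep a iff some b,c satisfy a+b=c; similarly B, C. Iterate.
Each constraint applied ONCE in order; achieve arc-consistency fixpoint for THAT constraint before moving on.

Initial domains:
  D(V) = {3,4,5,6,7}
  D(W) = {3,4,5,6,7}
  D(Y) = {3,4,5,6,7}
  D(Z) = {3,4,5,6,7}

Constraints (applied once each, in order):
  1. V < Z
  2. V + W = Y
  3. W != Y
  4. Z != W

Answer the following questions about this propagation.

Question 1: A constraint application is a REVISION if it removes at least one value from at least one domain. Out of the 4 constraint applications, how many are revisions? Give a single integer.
Constraint 1 (V < Z) on D(V)={3,4,5,6,7} D(Z)={3,4,5,6,7}: V {3,4,5,6,7}->{3,4,5,6}; Z {3,4,5,6,7}->{4,5,6,7} => REVISION
Constraint 2 (V + W = Y) on D(V)={3,4,5,6} D(W)={3,4,5,6,7} D(Y)={3,4,5,6,7}: V {3,4,5,6}->{3,4}; W {3,4,5,6,7}->{3,4}; Y {3,4,5,6,7}->{6,7} => REVISION
Constraint 3 (W != Y) on D(W)={3,4} D(Y)={6,7}: no change => not a revision
Constraint 4 (Z != W) on D(Z)={4,5,6,7} D(W)={3,4}: no change => not a revision
Total revisions = 2

Answer: 2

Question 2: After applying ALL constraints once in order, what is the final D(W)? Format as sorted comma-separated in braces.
Answer: {3,4}

Derivation:
Constraint 1 (V < Z) on D(V)={3,4,5,6,7} D(Z)={3,4,5,6,7}: V {3,4,5,6,7}->{3,4,5,6}; Z {3,4,5,6,7}->{4,5,6,7}
Constraint 2 (V + W = Y) on D(V)={3,4,5,6} D(W)={3,4,5,6,7} D(Y)={3,4,5,6,7}: V {3,4,5,6}->{3,4}; W {3,4,5,6,7}->{3,4}; Y {3,4,5,6,7}->{6,7}
Constraint 3 (W != Y) on D(W)={3,4} D(Y)={6,7}: no change
Constraint 4 (Z != W) on D(Z)={4,5,6,7} D(W)={3,4}: no change
So after all 4 constraints: D(W) = {3,4}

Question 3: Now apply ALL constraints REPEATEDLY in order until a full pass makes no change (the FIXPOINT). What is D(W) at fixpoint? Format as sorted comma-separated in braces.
pass 0 (initial): D(W)={3,4,5,6,7}
pass 1: V {3,4,5,6,7}->{3,4}; W {3,4,5,6,7}->{3,4}; Y {3,4,5,6,7}->{6,7}; Z {3,4,5,6,7}->{4,5,6,7}
pass 2: no change
Fixpoint after 2 passes: D(W) = {3,4}

Answer: {3,4}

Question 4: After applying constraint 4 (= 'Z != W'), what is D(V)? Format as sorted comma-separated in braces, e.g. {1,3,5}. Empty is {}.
Answer: {3,4}

Derivation:
Constraint 1 (V < Z) on D(V)={3,4,5,6,7} D(Z)={3,4,5,6,7}: V {3,4,5,6,7}->{3,4,5,6}; Z {3,4,5,6,7}->{4,5,6,7}
Constraint 2 (V + W = Y) on D(V)={3,4,5,6} D(W)={3,4,5,6,7} D(Y)={3,4,5,6,7}: V {3,4,5,6}->{3,4}; W {3,4,5,6,7}->{3,4}; Y {3,4,5,6,7}->{6,7}
Constraint 3 (W != Y) on D(W)={3,4} D(Y)={6,7}: no change
Constraint 4 (Z != W) on D(Z)={4,5,6,7} D(W)={3,4}: no change
So after constraint 4: D(V) = {3,4}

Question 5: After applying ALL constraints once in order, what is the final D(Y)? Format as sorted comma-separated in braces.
Constraint 1 (V < Z) on D(V)={3,4,5,6,7} D(Z)={3,4,5,6,7}: V {3,4,5,6,7}->{3,4,5,6}; Z {3,4,5,6,7}->{4,5,6,7}
Constraint 2 (V + W = Y) on D(V)={3,4,5,6} D(W)={3,4,5,6,7} D(Y)={3,4,5,6,7}: V {3,4,5,6}->{3,4}; W {3,4,5,6,7}->{3,4}; Y {3,4,5,6,7}->{6,7}
Constraint 3 (W != Y) on D(W)={3,4} D(Y)={6,7}: no change
Constraint 4 (Z != W) on D(Z)={4,5,6,7} D(W)={3,4}: no change
So after all 4 constraints: D(Y) = {6,7}

Answer: {6,7}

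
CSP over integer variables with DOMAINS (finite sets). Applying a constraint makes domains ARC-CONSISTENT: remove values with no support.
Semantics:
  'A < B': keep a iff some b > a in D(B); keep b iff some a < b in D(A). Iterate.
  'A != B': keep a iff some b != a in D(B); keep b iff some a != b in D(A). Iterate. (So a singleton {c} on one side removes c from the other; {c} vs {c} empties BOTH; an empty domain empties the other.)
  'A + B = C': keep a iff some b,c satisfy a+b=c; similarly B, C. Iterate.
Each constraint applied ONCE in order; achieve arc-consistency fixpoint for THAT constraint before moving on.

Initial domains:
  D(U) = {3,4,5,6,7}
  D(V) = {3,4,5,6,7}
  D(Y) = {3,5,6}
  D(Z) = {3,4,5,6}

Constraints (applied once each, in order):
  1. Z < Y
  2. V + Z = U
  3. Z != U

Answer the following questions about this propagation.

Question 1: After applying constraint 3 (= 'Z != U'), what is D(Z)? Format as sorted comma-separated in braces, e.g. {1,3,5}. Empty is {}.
Constraint 1 (Z < Y) on D(Z)={3,4,5,6} D(Y)={3,5,6}: Z {3,4,5,6}->{3,4,5}; Y {3,5,6}->{5,6}
Constraint 2 (V + Z = U) on D(V)={3,4,5,6,7} D(Z)={3,4,5} D(U)={3,4,5,6,7}: V {3,4,5,6,7}->{3,4}; Z {3,4,5}->{3,4}; U {3,4,5,6,7}->{6,7}
Constraint 3 (Z != U) on D(Z)={3,4} D(U)={6,7}: no change
So after constraint 3: D(Z) = {3,4}

Answer: {3,4}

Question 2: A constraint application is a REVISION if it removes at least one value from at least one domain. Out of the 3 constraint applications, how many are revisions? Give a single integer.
Answer: 2

Derivation:
Constraint 1 (Z < Y) on D(Z)={3,4,5,6} D(Y)={3,5,6}: Z {3,4,5,6}->{3,4,5}; Y {3,5,6}->{5,6} => REVISION
Constraint 2 (V + Z = U) on D(V)={3,4,5,6,7} D(Z)={3,4,5} D(U)={3,4,5,6,7}: V {3,4,5,6,7}->{3,4}; Z {3,4,5}->{3,4}; U {3,4,5,6,7}->{6,7} => REVISION
Constraint 3 (Z != U) on D(Z)={3,4} D(U)={6,7}: no change => not a revision
Total revisions = 2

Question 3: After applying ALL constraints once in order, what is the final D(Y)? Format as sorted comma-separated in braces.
Answer: {5,6}

Derivation:
Constraint 1 (Z < Y) on D(Z)={3,4,5,6} D(Y)={3,5,6}: Z {3,4,5,6}->{3,4,5}; Y {3,5,6}->{5,6}
Constraint 2 (V + Z = U) on D(V)={3,4,5,6,7} D(Z)={3,4,5} D(U)={3,4,5,6,7}: V {3,4,5,6,7}->{3,4}; Z {3,4,5}->{3,4}; U {3,4,5,6,7}->{6,7}
Constraint 3 (Z != U) on D(Z)={3,4} D(U)={6,7}: no change
So after all 3 constraints: D(Y) = {5,6}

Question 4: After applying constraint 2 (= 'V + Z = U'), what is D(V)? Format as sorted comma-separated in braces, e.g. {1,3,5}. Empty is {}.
Constraint 1 (Z < Y) on D(Z)={3,4,5,6} D(Y)={3,5,6}: Z {3,4,5,6}->{3,4,5}; Y {3,5,6}->{5,6}
Constraint 2 (V + Z = U) on D(V)={3,4,5,6,7} D(Z)={3,4,5} D(U)={3,4,5,6,7}: V {3,4,5,6,7}->{3,4}; Z {3,4,5}->{3,4}; U {3,4,5,6,7}->{6,7}
So after constraint 2: D(V) = {3,4}

Answer: {3,4}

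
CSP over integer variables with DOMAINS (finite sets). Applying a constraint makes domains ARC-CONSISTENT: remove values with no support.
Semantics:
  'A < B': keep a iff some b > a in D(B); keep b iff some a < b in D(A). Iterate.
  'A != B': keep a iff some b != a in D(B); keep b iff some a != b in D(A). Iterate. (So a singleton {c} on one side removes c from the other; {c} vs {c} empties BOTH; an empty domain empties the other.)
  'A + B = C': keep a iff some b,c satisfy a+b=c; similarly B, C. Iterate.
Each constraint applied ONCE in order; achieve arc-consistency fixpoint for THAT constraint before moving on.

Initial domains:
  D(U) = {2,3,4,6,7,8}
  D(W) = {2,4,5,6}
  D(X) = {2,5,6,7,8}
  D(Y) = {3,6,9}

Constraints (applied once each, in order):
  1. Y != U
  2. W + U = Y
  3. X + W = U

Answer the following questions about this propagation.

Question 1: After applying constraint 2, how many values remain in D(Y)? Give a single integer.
Answer: 2

Derivation:
Constraint 1 (Y != U) on D(Y)={3,6,9} D(U)={2,3,4,6,7,8}: no change
Constraint 2 (W + U = Y) on D(W)={2,4,5,6} D(U)={2,3,4,6,7,8} D(Y)={3,6,9}: U {2,3,4,6,7,8}->{2,3,4,7}; Y {3,6,9}->{6,9}
So after constraint 2: D(Y)={6,9}, size = 2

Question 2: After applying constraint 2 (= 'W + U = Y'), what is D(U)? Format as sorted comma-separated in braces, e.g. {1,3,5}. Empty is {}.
Constraint 1 (Y != U) on D(Y)={3,6,9} D(U)={2,3,4,6,7,8}: no change
Constraint 2 (W + U = Y) on D(W)={2,4,5,6} D(U)={2,3,4,6,7,8} D(Y)={3,6,9}: U {2,3,4,6,7,8}->{2,3,4,7}; Y {3,6,9}->{6,9}
So after constraint 2: D(U) = {2,3,4,7}

Answer: {2,3,4,7}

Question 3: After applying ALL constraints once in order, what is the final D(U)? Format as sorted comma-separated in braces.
Answer: {4,7}

Derivation:
Constraint 1 (Y != U) on D(Y)={3,6,9} D(U)={2,3,4,6,7,8}: no change
Constraint 2 (W + U = Y) on D(W)={2,4,5,6} D(U)={2,3,4,6,7,8} D(Y)={3,6,9}: U {2,3,4,6,7,8}->{2,3,4,7}; Y {3,6,9}->{6,9}
Constraint 3 (X + W = U) on D(X)={2,5,6,7,8} D(W)={2,4,5,6} D(U)={2,3,4,7}: X {2,5,6,7,8}->{2,5}; W {2,4,5,6}->{2,5}; U {2,3,4,7}->{4,7}
So after all 3 constraints: D(U) = {4,7}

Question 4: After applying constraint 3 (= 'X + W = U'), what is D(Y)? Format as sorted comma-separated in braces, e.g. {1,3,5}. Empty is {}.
Constraint 1 (Y != U) on D(Y)={3,6,9} D(U)={2,3,4,6,7,8}: no change
Constraint 2 (W + U = Y) on D(W)={2,4,5,6} D(U)={2,3,4,6,7,8} D(Y)={3,6,9}: U {2,3,4,6,7,8}->{2,3,4,7}; Y {3,6,9}->{6,9}
Constraint 3 (X + W = U) on D(X)={2,5,6,7,8} D(W)={2,4,5,6} D(U)={2,3,4,7}: X {2,5,6,7,8}->{2,5}; W {2,4,5,6}->{2,5}; U {2,3,4,7}->{4,7}
So after constraint 3: D(Y) = {6,9}

Answer: {6,9}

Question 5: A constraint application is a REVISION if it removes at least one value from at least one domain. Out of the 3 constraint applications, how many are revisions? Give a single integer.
Answer: 2

Derivation:
Constraint 1 (Y != U) on D(Y)={3,6,9} D(U)={2,3,4,6,7,8}: no change => not a revision
Constraint 2 (W + U = Y) on D(W)={2,4,5,6} D(U)={2,3,4,6,7,8} D(Y)={3,6,9}: U {2,3,4,6,7,8}->{2,3,4,7}; Y {3,6,9}->{6,9} => REVISION
Constraint 3 (X + W = U) on D(X)={2,5,6,7,8} D(W)={2,4,5,6} D(U)={2,3,4,7}: X {2,5,6,7,8}->{2,5}; W {2,4,5,6}->{2,5}; U {2,3,4,7}->{4,7} => REVISION
Total revisions = 2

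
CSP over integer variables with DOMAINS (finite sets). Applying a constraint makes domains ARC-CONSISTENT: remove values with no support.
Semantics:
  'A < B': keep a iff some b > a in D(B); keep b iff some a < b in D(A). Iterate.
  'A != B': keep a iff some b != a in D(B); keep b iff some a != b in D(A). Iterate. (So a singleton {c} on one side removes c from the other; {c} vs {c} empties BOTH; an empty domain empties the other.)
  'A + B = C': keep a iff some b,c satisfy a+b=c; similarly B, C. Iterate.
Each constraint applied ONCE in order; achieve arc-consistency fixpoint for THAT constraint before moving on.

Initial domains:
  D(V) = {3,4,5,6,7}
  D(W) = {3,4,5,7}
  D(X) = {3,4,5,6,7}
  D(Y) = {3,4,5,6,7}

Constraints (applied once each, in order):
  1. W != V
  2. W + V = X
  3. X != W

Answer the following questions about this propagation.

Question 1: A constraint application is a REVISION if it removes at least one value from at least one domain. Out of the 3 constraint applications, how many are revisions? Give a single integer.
Constraint 1 (W != V) on D(W)={3,4,5,7} D(V)={3,4,5,6,7}: no change => not a revision
Constraint 2 (W + V = X) on D(W)={3,4,5,7} D(V)={3,4,5,6,7} D(X)={3,4,5,6,7}: W {3,4,5,7}->{3,4}; V {3,4,5,6,7}->{3,4}; X {3,4,5,6,7}->{6,7} => REVISION
Constraint 3 (X != W) on D(X)={6,7} D(W)={3,4}: no change => not a revision
Total revisions = 1

Answer: 1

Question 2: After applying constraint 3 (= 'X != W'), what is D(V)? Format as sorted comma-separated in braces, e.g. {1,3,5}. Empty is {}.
Answer: {3,4}

Derivation:
Constraint 1 (W != V) on D(W)={3,4,5,7} D(V)={3,4,5,6,7}: no change
Constraint 2 (W + V = X) on D(W)={3,4,5,7} D(V)={3,4,5,6,7} D(X)={3,4,5,6,7}: W {3,4,5,7}->{3,4}; V {3,4,5,6,7}->{3,4}; X {3,4,5,6,7}->{6,7}
Constraint 3 (X != W) on D(X)={6,7} D(W)={3,4}: no change
So after constraint 3: D(V) = {3,4}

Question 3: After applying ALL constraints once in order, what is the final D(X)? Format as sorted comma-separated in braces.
Constraint 1 (W != V) on D(W)={3,4,5,7} D(V)={3,4,5,6,7}: no change
Constraint 2 (W + V = X) on D(W)={3,4,5,7} D(V)={3,4,5,6,7} D(X)={3,4,5,6,7}: W {3,4,5,7}->{3,4}; V {3,4,5,6,7}->{3,4}; X {3,4,5,6,7}->{6,7}
Constraint 3 (X != W) on D(X)={6,7} D(W)={3,4}: no change
So after all 3 constraints: D(X) = {6,7}

Answer: {6,7}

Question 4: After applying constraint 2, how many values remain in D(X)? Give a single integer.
Constraint 1 (W != V) on D(W)={3,4,5,7} D(V)={3,4,5,6,7}: no change
Constraint 2 (W + V = X) on D(W)={3,4,5,7} D(V)={3,4,5,6,7} D(X)={3,4,5,6,7}: W {3,4,5,7}->{3,4}; V {3,4,5,6,7}->{3,4}; X {3,4,5,6,7}->{6,7}
So after constraint 2: D(X)={6,7}, size = 2

Answer: 2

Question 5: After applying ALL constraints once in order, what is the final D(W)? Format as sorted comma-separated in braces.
Answer: {3,4}

Derivation:
Constraint 1 (W != V) on D(W)={3,4,5,7} D(V)={3,4,5,6,7}: no change
Constraint 2 (W + V = X) on D(W)={3,4,5,7} D(V)={3,4,5,6,7} D(X)={3,4,5,6,7}: W {3,4,5,7}->{3,4}; V {3,4,5,6,7}->{3,4}; X {3,4,5,6,7}->{6,7}
Constraint 3 (X != W) on D(X)={6,7} D(W)={3,4}: no change
So after all 3 constraints: D(W) = {3,4}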